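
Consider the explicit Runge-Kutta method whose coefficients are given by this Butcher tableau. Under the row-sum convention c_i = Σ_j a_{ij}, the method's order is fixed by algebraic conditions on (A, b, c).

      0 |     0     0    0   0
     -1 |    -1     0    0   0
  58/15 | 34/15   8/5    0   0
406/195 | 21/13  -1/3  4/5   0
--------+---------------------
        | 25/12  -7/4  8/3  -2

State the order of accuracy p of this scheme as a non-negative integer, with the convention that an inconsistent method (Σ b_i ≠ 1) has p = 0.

b = (25/12, -7/4, 8/3, -2)
c = (0, -1, 58/15, 406/195)
Ac = (0, 0, -8/5, 257/75)
Σ b_i: 25/12·1 + (-7/4)·1 + 8/3·1 + (-2)·1 = 1 ✓
b·c: (-7/4)·(-1) + 8/3·58/15 + (-2)·406/195 = 18479/2340 ≠ 1/2 ⇒ order 1.

1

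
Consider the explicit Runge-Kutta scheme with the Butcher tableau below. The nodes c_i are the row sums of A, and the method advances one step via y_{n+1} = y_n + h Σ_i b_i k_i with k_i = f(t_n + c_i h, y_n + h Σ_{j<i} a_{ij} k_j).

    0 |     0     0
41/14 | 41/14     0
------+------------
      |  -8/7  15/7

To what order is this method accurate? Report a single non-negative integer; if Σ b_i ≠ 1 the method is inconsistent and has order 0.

b = (-8/7, 15/7)
c = (0, 41/14)
Σ b_i: (-8/7)·1 + 15/7·1 = 1 ✓
b·c: 15/7·41/14 = 615/98 ≠ 1/2 ⇒ order 1.

1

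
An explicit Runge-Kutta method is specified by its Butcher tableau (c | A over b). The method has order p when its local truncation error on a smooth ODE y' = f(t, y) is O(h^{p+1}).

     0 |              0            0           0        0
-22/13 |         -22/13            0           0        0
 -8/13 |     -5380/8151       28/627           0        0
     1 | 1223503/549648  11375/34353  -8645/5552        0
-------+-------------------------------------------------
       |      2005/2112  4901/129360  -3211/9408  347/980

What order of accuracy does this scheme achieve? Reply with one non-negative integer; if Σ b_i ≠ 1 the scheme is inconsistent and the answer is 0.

b = (2005/2112, 4901/129360, -3211/9408, 347/980)
c = (0, -22/13, -8/13, 1)
Ac = (0, 0, -56/741, 2485/6246)
Σ b_i: 2005/2112·1 + 4901/129360·1 + (-3211/9408)·1 + 347/980·1 = 1 ✓
b·c: 4901/129360·(-22/13) + (-3211/9408)·(-8/13) + 347/980·1 = 1/2 ✓
b·c²: 4901/129360·484/169 + (-3211/9408)·64/169 + 347/980·1 = 1/3 ✓
b·Ac: (-3211/9408)·(-56/741) + 347/980·2485/6246 = 1/6 ✓
b·c³: 4901/129360·(-10648/2197) + (-3211/9408)·(-512/2197) + 347/980·1 = 1/4 ✓
b·(c∘Ac): (-3211/9408)·448/9633 + 347/980·2485/6246 = 1/8 ✓
b·Ac²: (-3211/9408)·1232/9633 + 347/980·1120/3123 = 1/12 ✓
b·A²c: 347/980·245/2082 = 1/24 ✓; 4 stages ⇒ order 4.

4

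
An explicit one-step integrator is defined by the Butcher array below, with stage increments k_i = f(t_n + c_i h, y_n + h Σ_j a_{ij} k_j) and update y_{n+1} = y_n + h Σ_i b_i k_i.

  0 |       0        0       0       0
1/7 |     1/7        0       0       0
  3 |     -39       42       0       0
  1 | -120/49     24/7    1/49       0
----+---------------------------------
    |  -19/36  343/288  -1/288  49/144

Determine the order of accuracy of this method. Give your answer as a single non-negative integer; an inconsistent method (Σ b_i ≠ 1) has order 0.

b = (-19/36, 343/288, -1/288, 49/144)
c = (0, 1/7, 3, 1)
Ac = (0, 0, 6, 27/49)
Σ b_i: (-19/36)·1 + 343/288·1 + (-1/288)·1 + 49/144·1 = 1 ✓
b·c: 343/288·1/7 + (-1/288)·3 + 49/144·1 = 1/2 ✓
b·c²: 343/288·1/49 + (-1/288)·9 + 49/144·1 = 1/3 ✓
b·Ac: (-1/288)·6 + 49/144·27/49 = 1/6 ✓
b·c³: 343/288·1/343 + (-1/288)·27 + 49/144·1 = 1/4 ✓
b·(c∘Ac): (-1/288)·18 + 49/144·27/49 = 1/8 ✓
b·Ac²: (-1/288)·6/7 + 49/144·87/343 = 1/12 ✓
b·A²c: 49/144·6/49 = 1/24 ✓; 4 stages ⇒ order 4.

4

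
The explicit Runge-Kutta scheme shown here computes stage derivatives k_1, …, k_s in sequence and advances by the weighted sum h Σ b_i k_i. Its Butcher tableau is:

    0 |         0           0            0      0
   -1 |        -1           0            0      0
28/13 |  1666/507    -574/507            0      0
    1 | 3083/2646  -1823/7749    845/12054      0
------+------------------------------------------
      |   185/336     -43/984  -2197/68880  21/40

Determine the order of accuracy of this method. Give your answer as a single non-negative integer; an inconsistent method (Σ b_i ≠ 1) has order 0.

b = (185/336, -43/984, -2197/68880, 21/40)
c = (0, -1, 28/13, 1)
Ac = (0, 0, 574/507, 73/189)
Σ b_i: 185/336·1 + (-43/984)·1 + (-2197/68880)·1 + 21/40·1 = 1 ✓
b·c: (-43/984)·(-1) + (-2197/68880)·28/13 + 21/40·1 = 1/2 ✓
b·c²: (-43/984)·1 + (-2197/68880)·784/169 + 21/40·1 = 1/3 ✓
b·Ac: (-2197/68880)·574/507 + 21/40·73/189 = 1/6 ✓
b·c³: (-43/984)·(-1) + (-2197/68880)·21952/2197 + 21/40·1 = 1/4 ✓
b·(c∘Ac): (-2197/68880)·16072/6591 + 21/40·73/189 = 1/8 ✓
b·Ac²: (-2197/68880)·(-574/507) + 21/40·17/189 = 1/12 ✓
b·A²c: 21/40·5/63 = 1/24 ✓; 4 stages ⇒ order 4.

4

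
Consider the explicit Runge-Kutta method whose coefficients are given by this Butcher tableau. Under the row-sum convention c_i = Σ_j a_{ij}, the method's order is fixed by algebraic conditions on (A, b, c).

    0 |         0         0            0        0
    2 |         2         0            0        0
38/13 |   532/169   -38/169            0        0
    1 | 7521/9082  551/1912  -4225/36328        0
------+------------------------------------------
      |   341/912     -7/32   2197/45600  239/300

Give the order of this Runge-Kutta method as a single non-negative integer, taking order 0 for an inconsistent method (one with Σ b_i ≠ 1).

4

b = (341/912, -7/32, 2197/45600, 239/300)
c = (0, 2, 38/13, 1)
Ac = (0, 0, -76/169, 113/478)
Σ b_i: 341/912·1 + (-7/32)·1 + 2197/45600·1 + 239/300·1 = 1 ✓
b·c: (-7/32)·2 + 2197/45600·38/13 + 239/300·1 = 1/2 ✓
b·c²: (-7/32)·4 + 2197/45600·1444/169 + 239/300·1 = 1/3 ✓
b·Ac: 2197/45600·(-76/169) + 239/300·113/478 = 1/6 ✓
b·c³: (-7/32)·8 + 2197/45600·54872/2197 + 239/300·1 = 1/4 ✓
b·(c∘Ac): 2197/45600·(-2888/2197) + 239/300·113/478 = 1/8 ✓
b·Ac²: 2197/45600·(-152/169) + 239/300·38/239 = 1/12 ✓
b·A²c: 239/300·25/478 = 1/24 ✓; 4 stages ⇒ order 4.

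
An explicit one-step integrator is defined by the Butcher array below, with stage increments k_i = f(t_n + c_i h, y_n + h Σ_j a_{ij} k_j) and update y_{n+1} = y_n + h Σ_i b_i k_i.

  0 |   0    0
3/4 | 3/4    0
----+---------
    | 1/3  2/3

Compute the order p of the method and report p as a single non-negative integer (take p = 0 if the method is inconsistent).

b = (1/3, 2/3)
c = (0, 3/4)
Σ b_i: 1/3·1 + 2/3·1 = 1 ✓
b·c: 2/3·3/4 = 1/2 ✓; 2 stages ⇒ order 2.

2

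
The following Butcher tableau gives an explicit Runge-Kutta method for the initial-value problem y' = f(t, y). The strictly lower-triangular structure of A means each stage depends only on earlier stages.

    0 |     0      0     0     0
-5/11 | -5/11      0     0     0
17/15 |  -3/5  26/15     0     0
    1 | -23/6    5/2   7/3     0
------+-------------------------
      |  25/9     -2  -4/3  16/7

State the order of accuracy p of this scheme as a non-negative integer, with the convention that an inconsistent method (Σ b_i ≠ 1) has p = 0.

b = (25/9, -2, -4/3, 16/7)
c = (0, -5/11, 17/15, 1)
Ac = (0, 0, -26/33, 1493/990)
Σ b_i: 25/9·1 + (-2)·1 + (-4/3)·1 + 16/7·1 = 109/63 ≠ 1 ⇒ order 0.

0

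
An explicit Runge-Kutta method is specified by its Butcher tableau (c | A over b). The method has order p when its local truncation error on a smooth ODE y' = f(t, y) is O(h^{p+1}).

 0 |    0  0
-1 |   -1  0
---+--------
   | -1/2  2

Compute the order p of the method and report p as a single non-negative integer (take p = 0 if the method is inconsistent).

b = (-1/2, 2)
c = (0, -1)
Σ b_i: (-1/2)·1 + 2·1 = 3/2 ≠ 1 ⇒ order 0.

0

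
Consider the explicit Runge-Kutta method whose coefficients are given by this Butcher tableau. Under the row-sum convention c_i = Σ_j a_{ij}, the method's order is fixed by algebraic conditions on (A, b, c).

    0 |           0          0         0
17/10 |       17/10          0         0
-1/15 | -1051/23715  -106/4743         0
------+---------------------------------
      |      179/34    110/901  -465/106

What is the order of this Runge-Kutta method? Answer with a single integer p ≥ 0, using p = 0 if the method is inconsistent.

b = (179/34, 110/901, -465/106)
c = (0, 17/10, -1/15)
Ac = (0, 0, -53/1395)
Σ b_i: 179/34·1 + 110/901·1 + (-465/106)·1 = 1 ✓
b·c: 110/901·17/10 + (-465/106)·(-1/15) = 1/2 ✓
b·c²: 110/901·289/100 + (-465/106)·1/225 = 1/3 ✓
b·Ac: (-465/106)·(-53/1395) = 1/6 ✓; 3 stages ⇒ order 3.

3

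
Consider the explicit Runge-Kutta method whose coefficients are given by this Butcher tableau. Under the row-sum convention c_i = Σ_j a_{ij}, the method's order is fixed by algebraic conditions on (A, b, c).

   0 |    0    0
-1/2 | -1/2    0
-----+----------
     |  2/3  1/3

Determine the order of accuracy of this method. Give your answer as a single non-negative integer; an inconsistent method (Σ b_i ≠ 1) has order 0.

1

b = (2/3, 1/3)
c = (0, -1/2)
Σ b_i: 2/3·1 + 1/3·1 = 1 ✓
b·c: 1/3·(-1/2) = -1/6 ≠ 1/2 ⇒ order 1.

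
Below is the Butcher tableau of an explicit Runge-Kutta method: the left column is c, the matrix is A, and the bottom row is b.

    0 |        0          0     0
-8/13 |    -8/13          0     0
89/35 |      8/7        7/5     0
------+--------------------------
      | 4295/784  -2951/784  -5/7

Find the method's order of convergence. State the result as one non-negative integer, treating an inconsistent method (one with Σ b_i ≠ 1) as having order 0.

b = (4295/784, -2951/784, -5/7)
c = (0, -8/13, 89/35)
Ac = (0, 0, -56/65)
Σ b_i: 4295/784·1 + (-2951/784)·1 + (-5/7)·1 = 1 ✓
b·c: (-2951/784)·(-8/13) + (-5/7)·89/35 = 1/2 ✓
b·c²: (-2951/784)·64/169 + (-5/7)·7921/1225 = -134753/22295 ≠ 1/3 ⇒ order 2.
b·Ac: (-5/7)·(-56/65) = 8/13 ≠ 1/6

2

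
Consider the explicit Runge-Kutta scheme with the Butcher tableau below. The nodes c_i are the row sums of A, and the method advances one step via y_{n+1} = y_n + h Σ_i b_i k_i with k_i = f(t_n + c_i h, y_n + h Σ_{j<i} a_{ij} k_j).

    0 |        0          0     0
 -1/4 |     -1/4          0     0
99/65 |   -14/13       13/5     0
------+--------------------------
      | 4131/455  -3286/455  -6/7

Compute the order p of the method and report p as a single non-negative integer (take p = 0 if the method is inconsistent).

2

b = (4131/455, -3286/455, -6/7)
c = (0, -1/4, 99/65)
Ac = (0, 0, -13/20)
Σ b_i: 4131/455·1 + (-3286/455)·1 + (-6/7)·1 = 1 ✓
b·c: (-3286/455)·(-1/4) + (-6/7)·99/65 = 1/2 ✓
b·c²: (-3286/455)·1/16 + (-6/7)·9801/4225 = -577243/236600 ≠ 1/3 ⇒ order 2.
b·Ac: (-6/7)·(-13/20) = 39/70 ≠ 1/6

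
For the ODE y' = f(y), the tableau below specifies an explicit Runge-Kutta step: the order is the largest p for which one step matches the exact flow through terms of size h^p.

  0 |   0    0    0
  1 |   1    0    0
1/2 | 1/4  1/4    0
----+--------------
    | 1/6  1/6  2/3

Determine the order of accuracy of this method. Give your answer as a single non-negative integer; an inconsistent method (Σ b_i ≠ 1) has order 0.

3

b = (1/6, 1/6, 2/3)
c = (0, 1, 1/2)
Ac = (0, 0, 1/4)
Σ b_i: 1/6·1 + 1/6·1 + 2/3·1 = 1 ✓
b·c: 1/6·1 + 2/3·1/2 = 1/2 ✓
b·c²: 1/6·1 + 2/3·1/4 = 1/3 ✓
b·Ac: 2/3·1/4 = 1/6 ✓; 3 stages ⇒ order 3.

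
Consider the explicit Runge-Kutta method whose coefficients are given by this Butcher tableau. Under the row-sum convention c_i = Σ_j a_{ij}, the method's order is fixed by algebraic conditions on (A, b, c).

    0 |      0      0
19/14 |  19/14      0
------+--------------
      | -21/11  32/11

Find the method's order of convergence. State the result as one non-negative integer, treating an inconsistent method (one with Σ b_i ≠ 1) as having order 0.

b = (-21/11, 32/11)
c = (0, 19/14)
Σ b_i: (-21/11)·1 + 32/11·1 = 1 ✓
b·c: 32/11·19/14 = 304/77 ≠ 1/2 ⇒ order 1.

1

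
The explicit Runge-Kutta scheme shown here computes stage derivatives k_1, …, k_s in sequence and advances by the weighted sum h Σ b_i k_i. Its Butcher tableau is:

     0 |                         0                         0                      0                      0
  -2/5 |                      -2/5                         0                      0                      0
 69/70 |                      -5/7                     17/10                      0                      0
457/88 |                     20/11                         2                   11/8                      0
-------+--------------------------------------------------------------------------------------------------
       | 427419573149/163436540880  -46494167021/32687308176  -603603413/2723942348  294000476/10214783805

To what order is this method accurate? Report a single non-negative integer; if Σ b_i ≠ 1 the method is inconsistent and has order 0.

b = (427419573149/163436540880, -46494167021/32687308176, -603603413/2723942348, 294000476/10214783805)
c = (0, -2/5, 69/70, 457/88)
Ac = (0, 0, -17/25, 311/560)
Σ b_i: 427419573149/163436540880·1 + (-46494167021/32687308176)·1 + (-603603413/2723942348)·1 + 294000476/10214783805·1 = 1 ✓
b·c: (-46494167021/32687308176)·(-2/5) + (-603603413/2723942348)·69/70 + 294000476/10214783805·457/88 = 1/2 ✓
b·c²: (-46494167021/32687308176)·4/25 + (-603603413/2723942348)·4761/4900 + 294000476/10214783805·208849/7744 = 1/3 ✓
b·Ac: (-603603413/2723942348)·(-17/25) + 294000476/10214783805·311/560 = 1/6 ✓
b·c³: (-46494167021/32687308176)·(-8/125) + (-603603413/2723942348)·328509/343000 + 294000476/10214783805·95443993/681472 = 142620684011153/36477141008000 ≠ 1/4 ⇒ order 3.
b·(c∘Ac): (-603603413/2723942348)·(-1173/1750) + 294000476/10214783805·142127/49280 = 1892094741829/8171827044000 ≠ 1/8
b·Ac²: (-603603413/2723942348)·34/125 + 294000476/10214783805·12983/7840 = -7840742183/621769449000 ≠ 1/12
b·A²c: 294000476/10214783805·(-187/200) = -13744522253/510739190250 ≠ 1/24

3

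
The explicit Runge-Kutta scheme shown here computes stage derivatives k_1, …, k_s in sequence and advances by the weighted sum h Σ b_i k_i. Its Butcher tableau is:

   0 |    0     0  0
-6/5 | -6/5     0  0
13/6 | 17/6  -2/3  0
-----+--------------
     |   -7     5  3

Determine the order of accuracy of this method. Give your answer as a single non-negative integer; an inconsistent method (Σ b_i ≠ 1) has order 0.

b = (-7, 5, 3)
c = (0, -6/5, 13/6)
Ac = (0, 0, 4/5)
Σ b_i: (-7)·1 + 5·1 + 3·1 = 1 ✓
b·c: 5·(-6/5) + 3·13/6 = 1/2 ✓
b·c²: 5·36/25 + 3·169/36 = 1277/60 ≠ 1/3 ⇒ order 2.
b·Ac: 3·4/5 = 12/5 ≠ 1/6

2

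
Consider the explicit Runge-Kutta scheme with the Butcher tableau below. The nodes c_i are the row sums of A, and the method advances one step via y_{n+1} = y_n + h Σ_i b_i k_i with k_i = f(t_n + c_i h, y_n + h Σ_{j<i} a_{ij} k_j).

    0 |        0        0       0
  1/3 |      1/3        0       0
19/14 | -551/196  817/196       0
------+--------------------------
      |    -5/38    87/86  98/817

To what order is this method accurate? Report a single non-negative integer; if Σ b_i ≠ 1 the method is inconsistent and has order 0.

3

b = (-5/38, 87/86, 98/817)
c = (0, 1/3, 19/14)
Ac = (0, 0, 817/588)
Σ b_i: (-5/38)·1 + 87/86·1 + 98/817·1 = 1 ✓
b·c: 87/86·1/3 + 98/817·19/14 = 1/2 ✓
b·c²: 87/86·1/9 + 98/817·361/196 = 1/3 ✓
b·Ac: 98/817·817/588 = 1/6 ✓; 3 stages ⇒ order 3.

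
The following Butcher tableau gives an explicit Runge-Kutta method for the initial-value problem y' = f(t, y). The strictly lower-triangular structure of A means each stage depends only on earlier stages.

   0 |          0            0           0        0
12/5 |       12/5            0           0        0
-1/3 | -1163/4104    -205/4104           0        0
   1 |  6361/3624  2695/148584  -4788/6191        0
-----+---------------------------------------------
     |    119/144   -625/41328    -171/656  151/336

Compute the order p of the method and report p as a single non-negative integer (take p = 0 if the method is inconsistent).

b = (119/144, -625/41328, -171/656, 151/336)
c = (0, 12/5, -1/3, 1)
Ac = (0, 0, -41/342, 91/302)
Σ b_i: 119/144·1 + (-625/41328)·1 + (-171/656)·1 + 151/336·1 = 1 ✓
b·c: (-625/41328)·12/5 + (-171/656)·(-1/3) + 151/336·1 = 1/2 ✓
b·c²: (-625/41328)·144/25 + (-171/656)·1/9 + 151/336·1 = 1/3 ✓
b·Ac: (-171/656)·(-41/342) + 151/336·91/302 = 1/6 ✓
b·c³: (-625/41328)·1728/125 + (-171/656)·(-1/27) + 151/336·1 = 1/4 ✓
b·(c∘Ac): (-171/656)·41/1026 + 151/336·91/302 = 1/8 ✓
b·Ac²: (-171/656)·(-82/285) + 151/336·14/755 = 1/12 ✓
b·A²c: 151/336·14/151 = 1/24 ✓; 4 stages ⇒ order 4.

4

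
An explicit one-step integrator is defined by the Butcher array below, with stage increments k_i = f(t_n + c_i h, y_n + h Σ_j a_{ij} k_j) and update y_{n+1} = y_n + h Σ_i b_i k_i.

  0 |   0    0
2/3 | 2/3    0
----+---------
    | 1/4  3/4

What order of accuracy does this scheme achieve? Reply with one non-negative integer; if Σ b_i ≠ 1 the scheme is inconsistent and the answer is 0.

b = (1/4, 3/4)
c = (0, 2/3)
Σ b_i: 1/4·1 + 3/4·1 = 1 ✓
b·c: 3/4·2/3 = 1/2 ✓; 2 stages ⇒ order 2.

2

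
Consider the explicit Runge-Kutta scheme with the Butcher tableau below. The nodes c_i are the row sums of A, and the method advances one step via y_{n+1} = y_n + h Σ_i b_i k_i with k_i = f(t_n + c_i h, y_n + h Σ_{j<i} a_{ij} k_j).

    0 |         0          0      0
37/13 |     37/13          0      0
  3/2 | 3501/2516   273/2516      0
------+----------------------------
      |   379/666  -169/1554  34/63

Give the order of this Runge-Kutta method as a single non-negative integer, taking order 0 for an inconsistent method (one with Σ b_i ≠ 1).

b = (379/666, -169/1554, 34/63)
c = (0, 37/13, 3/2)
Ac = (0, 0, 21/68)
Σ b_i: 379/666·1 + (-169/1554)·1 + 34/63·1 = 1 ✓
b·c: (-169/1554)·37/13 + 34/63·3/2 = 1/2 ✓
b·c²: (-169/1554)·1369/169 + 34/63·9/4 = 1/3 ✓
b·Ac: 34/63·21/68 = 1/6 ✓; 3 stages ⇒ order 3.

3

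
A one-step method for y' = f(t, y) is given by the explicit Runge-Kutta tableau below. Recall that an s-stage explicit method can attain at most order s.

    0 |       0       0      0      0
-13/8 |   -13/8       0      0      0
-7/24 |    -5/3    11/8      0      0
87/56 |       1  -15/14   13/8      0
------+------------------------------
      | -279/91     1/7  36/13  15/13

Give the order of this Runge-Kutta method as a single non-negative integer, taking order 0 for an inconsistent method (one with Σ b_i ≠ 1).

1

b = (-279/91, 1/7, 36/13, 15/13)
c = (0, -13/8, -7/24, 87/56)
Ac = (0, 0, -143/64, 1703/1344)
Σ b_i: (-279/91)·1 + 1/7·1 + 36/13·1 + 15/13·1 = 1 ✓
b·c: 1/7·(-13/8) + 36/13·(-7/24) + 15/13·87/56 = 137/182 ≠ 1/2 ⇒ order 1.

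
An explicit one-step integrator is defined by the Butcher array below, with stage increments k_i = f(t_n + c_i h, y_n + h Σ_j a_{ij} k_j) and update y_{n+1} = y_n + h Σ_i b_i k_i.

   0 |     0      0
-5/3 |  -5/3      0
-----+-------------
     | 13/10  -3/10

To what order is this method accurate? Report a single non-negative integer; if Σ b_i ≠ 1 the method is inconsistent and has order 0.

b = (13/10, -3/10)
c = (0, -5/3)
Σ b_i: 13/10·1 + (-3/10)·1 = 1 ✓
b·c: (-3/10)·(-5/3) = 1/2 ✓; 2 stages ⇒ order 2.

2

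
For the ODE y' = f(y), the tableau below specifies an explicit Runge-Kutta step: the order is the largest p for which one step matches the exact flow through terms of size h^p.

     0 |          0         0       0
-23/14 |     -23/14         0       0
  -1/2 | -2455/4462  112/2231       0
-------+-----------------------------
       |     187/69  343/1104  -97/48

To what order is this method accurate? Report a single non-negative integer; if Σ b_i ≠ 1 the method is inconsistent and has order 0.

b = (187/69, 343/1104, -97/48)
c = (0, -23/14, -1/2)
Ac = (0, 0, -8/97)
Σ b_i: 187/69·1 + 343/1104·1 + (-97/48)·1 = 1 ✓
b·c: 343/1104·(-23/14) + (-97/48)·(-1/2) = 1/2 ✓
b·c²: 343/1104·529/196 + (-97/48)·1/4 = 1/3 ✓
b·Ac: (-97/48)·(-8/97) = 1/6 ✓; 3 stages ⇒ order 3.

3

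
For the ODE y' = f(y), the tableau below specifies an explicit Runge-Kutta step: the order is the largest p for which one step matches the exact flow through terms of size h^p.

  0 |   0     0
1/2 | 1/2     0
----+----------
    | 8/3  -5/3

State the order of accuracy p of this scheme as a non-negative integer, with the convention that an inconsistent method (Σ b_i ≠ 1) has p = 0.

1

b = (8/3, -5/3)
c = (0, 1/2)
Σ b_i: 8/3·1 + (-5/3)·1 = 1 ✓
b·c: (-5/3)·1/2 = -5/6 ≠ 1/2 ⇒ order 1.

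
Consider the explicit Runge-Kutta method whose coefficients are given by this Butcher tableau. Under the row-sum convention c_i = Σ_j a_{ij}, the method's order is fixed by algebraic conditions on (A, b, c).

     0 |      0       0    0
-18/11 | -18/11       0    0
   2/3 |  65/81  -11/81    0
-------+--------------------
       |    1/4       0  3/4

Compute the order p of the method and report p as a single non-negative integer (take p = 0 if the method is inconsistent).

b = (1/4, 0, 3/4)
c = (0, -18/11, 2/3)
Ac = (0, 0, 2/9)
Σ b_i: 1/4·1 + 3/4·1 = 1 ✓
b·c: 3/4·2/3 = 1/2 ✓
b·c²: 3/4·4/9 = 1/3 ✓
b·Ac: 3/4·2/9 = 1/6 ✓; 3 stages ⇒ order 3.

3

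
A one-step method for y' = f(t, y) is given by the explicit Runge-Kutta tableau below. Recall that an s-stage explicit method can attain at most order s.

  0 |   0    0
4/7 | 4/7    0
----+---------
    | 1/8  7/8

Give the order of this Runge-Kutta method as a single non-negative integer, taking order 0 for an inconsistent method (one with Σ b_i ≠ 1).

b = (1/8, 7/8)
c = (0, 4/7)
Σ b_i: 1/8·1 + 7/8·1 = 1 ✓
b·c: 7/8·4/7 = 1/2 ✓; 2 stages ⇒ order 2.

2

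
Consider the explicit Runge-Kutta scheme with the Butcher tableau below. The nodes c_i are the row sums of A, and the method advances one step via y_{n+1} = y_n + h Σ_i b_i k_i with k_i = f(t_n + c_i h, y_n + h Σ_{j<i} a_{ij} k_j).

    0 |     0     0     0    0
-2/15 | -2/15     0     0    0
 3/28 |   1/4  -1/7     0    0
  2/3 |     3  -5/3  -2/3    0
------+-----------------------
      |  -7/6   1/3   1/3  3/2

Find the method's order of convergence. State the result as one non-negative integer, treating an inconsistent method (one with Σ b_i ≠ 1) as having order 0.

1

b = (-7/6, 1/3, 1/3, 3/2)
c = (0, -2/15, 3/28, 2/3)
Ac = (0, 0, 2/105, 19/126)
Σ b_i: (-7/6)·1 + 1/3·1 + 1/3·1 + 3/2·1 = 1 ✓
b·c: 1/3·(-2/15) + 1/3·3/28 + 3/2·2/3 = 1249/1260 ≠ 1/2 ⇒ order 1.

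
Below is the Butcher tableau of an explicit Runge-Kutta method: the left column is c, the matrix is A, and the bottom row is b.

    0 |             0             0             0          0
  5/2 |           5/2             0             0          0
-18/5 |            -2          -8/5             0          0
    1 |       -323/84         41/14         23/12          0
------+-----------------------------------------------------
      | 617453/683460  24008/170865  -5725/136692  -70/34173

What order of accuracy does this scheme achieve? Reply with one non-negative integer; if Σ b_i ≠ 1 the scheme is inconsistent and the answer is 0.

b = (617453/683460, 24008/170865, -5725/136692, -70/34173)
c = (0, 5/2, -18/5, 1)
Ac = (0, 0, -4, 59/140)
Σ b_i: 617453/683460·1 + 24008/170865·1 + (-5725/136692)·1 + (-70/34173)·1 = 1 ✓
b·c: 24008/170865·5/2 + (-5725/136692)·(-18/5) + (-70/34173)·1 = 1/2 ✓
b·c²: 24008/170865·25/4 + (-5725/136692)·324/25 + (-70/34173)·1 = 1/3 ✓
b·Ac: (-5725/136692)·(-4) + (-70/34173)·59/140 = 1/6 ✓
b·c³: 24008/170865·125/8 + (-5725/136692)·(-5832/125) + (-70/34173)·1 = 236219/56955 ≠ 1/4 ⇒ order 3.
b·(c∘Ac): (-5725/136692)·72/5 + (-70/34173)·59/140 = -41279/68346 ≠ 1/8
b·Ac²: (-5725/136692)·(-10) + (-70/34173)·60401/1400 = 75283/227820 ≠ 1/12
b·A²c: (-70/34173)·(-23/3) = 1610/102519 ≠ 1/24

3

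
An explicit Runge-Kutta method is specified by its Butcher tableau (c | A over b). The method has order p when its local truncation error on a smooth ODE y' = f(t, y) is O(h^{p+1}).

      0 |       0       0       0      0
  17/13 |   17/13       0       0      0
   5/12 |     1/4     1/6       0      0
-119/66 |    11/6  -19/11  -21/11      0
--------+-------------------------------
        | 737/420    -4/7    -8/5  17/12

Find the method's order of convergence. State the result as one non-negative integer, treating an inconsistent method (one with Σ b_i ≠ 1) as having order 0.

b = (737/420, -4/7, -8/5, 17/12)
c = (0, 17/13, 5/12, -119/66)
Ac = (0, 0, 17/78, -1747/572)
Σ b_i: 737/420·1 + (-4/7)·1 + (-8/5)·1 + 17/12·1 = 1 ✓
b·c: (-4/7)·17/13 + (-8/5)·5/12 + 17/12·(-119/66) = -285997/72072 ≠ 1/2 ⇒ order 1.

1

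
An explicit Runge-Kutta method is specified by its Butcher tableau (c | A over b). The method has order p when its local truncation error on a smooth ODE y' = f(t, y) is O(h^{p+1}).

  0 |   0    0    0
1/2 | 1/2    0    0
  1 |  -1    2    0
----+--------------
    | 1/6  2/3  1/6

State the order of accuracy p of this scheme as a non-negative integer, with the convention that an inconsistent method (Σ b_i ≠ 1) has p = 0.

3

b = (1/6, 2/3, 1/6)
c = (0, 1/2, 1)
Ac = (0, 0, 1)
Σ b_i: 1/6·1 + 2/3·1 + 1/6·1 = 1 ✓
b·c: 2/3·1/2 + 1/6·1 = 1/2 ✓
b·c²: 2/3·1/4 + 1/6·1 = 1/3 ✓
b·Ac: 1/6·1 = 1/6 ✓; 3 stages ⇒ order 3.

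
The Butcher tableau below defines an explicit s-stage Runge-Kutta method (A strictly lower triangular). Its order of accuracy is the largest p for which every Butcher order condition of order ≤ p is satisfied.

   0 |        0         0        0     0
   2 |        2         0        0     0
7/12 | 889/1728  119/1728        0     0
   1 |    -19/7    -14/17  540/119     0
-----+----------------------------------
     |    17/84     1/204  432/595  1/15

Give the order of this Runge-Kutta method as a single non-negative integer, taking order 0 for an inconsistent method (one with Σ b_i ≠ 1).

4

b = (17/84, 1/204, 432/595, 1/15)
c = (0, 2, 7/12, 1)
Ac = (0, 0, 119/864, 1)
Σ b_i: 17/84·1 + 1/204·1 + 432/595·1 + 1/15·1 = 1 ✓
b·c: 1/204·2 + 432/595·7/12 + 1/15·1 = 1/2 ✓
b·c²: 1/204·4 + 432/595·49/144 + 1/15·1 = 1/3 ✓
b·Ac: 432/595·119/864 + 1/15·1 = 1/6 ✓
b·c³: 1/204·8 + 432/595·343/1728 + 1/15·1 = 1/4 ✓
b·(c∘Ac): 432/595·833/10368 + 1/15·1 = 1/8 ✓
b·Ac²: 432/595·119/432 + 1/15·(-7/4) = 1/12 ✓
b·A²c: 1/15·5/8 = 1/24 ✓; 4 stages ⇒ order 4.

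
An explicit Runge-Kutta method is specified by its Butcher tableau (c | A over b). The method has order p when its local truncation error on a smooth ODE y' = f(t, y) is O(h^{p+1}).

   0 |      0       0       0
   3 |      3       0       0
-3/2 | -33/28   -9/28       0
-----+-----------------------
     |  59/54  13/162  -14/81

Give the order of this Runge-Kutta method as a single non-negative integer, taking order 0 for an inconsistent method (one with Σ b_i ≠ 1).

3

b = (59/54, 13/162, -14/81)
c = (0, 3, -3/2)
Ac = (0, 0, -27/28)
Σ b_i: 59/54·1 + 13/162·1 + (-14/81)·1 = 1 ✓
b·c: 13/162·3 + (-14/81)·(-3/2) = 1/2 ✓
b·c²: 13/162·9 + (-14/81)·9/4 = 1/3 ✓
b·Ac: (-14/81)·(-27/28) = 1/6 ✓; 3 stages ⇒ order 3.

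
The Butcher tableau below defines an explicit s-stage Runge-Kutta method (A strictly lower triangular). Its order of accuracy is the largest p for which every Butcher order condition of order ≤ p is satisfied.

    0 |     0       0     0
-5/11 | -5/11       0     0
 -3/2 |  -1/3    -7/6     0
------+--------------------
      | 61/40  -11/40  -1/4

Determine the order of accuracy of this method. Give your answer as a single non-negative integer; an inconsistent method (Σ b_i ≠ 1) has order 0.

2

b = (61/40, -11/40, -1/4)
c = (0, -5/11, -3/2)
Ac = (0, 0, 35/66)
Σ b_i: 61/40·1 + (-11/40)·1 + (-1/4)·1 = 1 ✓
b·c: (-11/40)·(-5/11) + (-1/4)·(-3/2) = 1/2 ✓
b·c²: (-11/40)·25/121 + (-1/4)·9/4 = -109/176 ≠ 1/3 ⇒ order 2.
b·Ac: (-1/4)·35/66 = -35/264 ≠ 1/6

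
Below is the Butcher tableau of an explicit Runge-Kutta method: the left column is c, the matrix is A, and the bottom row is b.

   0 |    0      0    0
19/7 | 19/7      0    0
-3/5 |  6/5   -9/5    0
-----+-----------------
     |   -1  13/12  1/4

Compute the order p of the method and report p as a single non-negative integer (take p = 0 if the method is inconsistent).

b = (-1, 13/12, 1/4)
c = (0, 19/7, -3/5)
Ac = (0, 0, -171/35)
Σ b_i: (-1)·1 + 13/12·1 + 1/4·1 = 1/3 ≠ 1 ⇒ order 0.

0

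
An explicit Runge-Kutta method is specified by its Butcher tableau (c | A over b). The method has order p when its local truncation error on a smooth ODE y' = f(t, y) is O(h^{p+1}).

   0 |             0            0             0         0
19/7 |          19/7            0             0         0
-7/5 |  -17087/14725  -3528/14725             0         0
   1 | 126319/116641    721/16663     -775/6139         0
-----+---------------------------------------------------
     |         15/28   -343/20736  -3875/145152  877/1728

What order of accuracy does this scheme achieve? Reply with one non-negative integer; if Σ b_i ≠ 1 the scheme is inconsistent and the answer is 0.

4

b = (15/28, -343/20736, -3875/145152, 877/1728)
c = (0, 19/7, -7/5, 1)
Ac = (0, 0, -504/775, 258/877)
Σ b_i: 15/28·1 + (-343/20736)·1 + (-3875/145152)·1 + 877/1728·1 = 1 ✓
b·c: (-343/20736)·19/7 + (-3875/145152)·(-7/5) + 877/1728·1 = 1/2 ✓
b·c²: (-343/20736)·361/49 + (-3875/145152)·49/25 + 877/1728·1 = 1/3 ✓
b·Ac: (-3875/145152)·(-504/775) + 877/1728·258/877 = 1/6 ✓
b·c³: (-343/20736)·6859/343 + (-3875/145152)·(-343/125) + 877/1728·1 = 1/4 ✓
b·(c∘Ac): (-3875/145152)·3528/3875 + 877/1728·258/877 = 1/8 ✓
b·Ac²: (-3875/145152)·(-1368/775) + 877/1728·438/6139 = 1/12 ✓
b·A²c: 877/1728·72/877 = 1/24 ✓; 4 stages ⇒ order 4.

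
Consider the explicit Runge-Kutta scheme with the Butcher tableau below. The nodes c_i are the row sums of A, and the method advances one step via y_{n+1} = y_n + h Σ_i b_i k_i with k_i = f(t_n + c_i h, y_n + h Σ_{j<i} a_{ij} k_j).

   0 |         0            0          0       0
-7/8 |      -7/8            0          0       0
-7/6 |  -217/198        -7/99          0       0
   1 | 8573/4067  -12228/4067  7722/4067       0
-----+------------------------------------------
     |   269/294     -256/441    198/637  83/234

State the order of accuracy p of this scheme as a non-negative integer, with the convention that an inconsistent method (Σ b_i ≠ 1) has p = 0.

4

b = (269/294, -256/441, 198/637, 83/234)
c = (0, -7/8, -7/6, 1)
Ac = (0, 0, 49/792, 69/166)
Σ b_i: 269/294·1 + (-256/441)·1 + 198/637·1 + 83/234·1 = 1 ✓
b·c: (-256/441)·(-7/8) + 198/637·(-7/6) + 83/234·1 = 1/2 ✓
b·c²: (-256/441)·49/64 + 198/637·49/36 + 83/234·1 = 1/3 ✓
b·Ac: 198/637·49/792 + 83/234·69/166 = 1/6 ✓
b·c³: (-256/441)·(-343/512) + 198/637·(-343/216) + 83/234·1 = 1/4 ✓
b·(c∘Ac): 198/637·(-343/4752) + 83/234·69/166 = 1/8 ✓
b·Ac²: 198/637·(-343/6336) + 83/234·375/1328 = 1/12 ✓
b·A²c: 83/234·39/332 = 1/24 ✓; 4 stages ⇒ order 4.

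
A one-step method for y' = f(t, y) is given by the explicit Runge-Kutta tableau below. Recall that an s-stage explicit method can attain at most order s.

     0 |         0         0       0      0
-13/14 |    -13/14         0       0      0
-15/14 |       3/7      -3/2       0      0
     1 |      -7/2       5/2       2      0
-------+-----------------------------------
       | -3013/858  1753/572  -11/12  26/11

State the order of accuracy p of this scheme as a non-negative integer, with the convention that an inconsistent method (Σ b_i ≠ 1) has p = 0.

b = (-3013/858, 1753/572, -11/12, 26/11)
c = (0, -13/14, -15/14, 1)
Ac = (0, 0, 39/28, -125/28)
Σ b_i: (-3013/858)·1 + 1753/572·1 + (-11/12)·1 + 26/11·1 = 1 ✓
b·c: 1753/572·(-13/14) + (-11/12)·(-15/14) + 26/11·1 = 1/2 ✓
b·c²: 1753/572·169/196 + (-11/12)·225/196 + 26/11·1 = 17049/4312 ≠ 1/3 ⇒ order 2.
b·Ac: (-11/12)·39/28 + 26/11·(-125/28) = -14573/1232 ≠ 1/6

2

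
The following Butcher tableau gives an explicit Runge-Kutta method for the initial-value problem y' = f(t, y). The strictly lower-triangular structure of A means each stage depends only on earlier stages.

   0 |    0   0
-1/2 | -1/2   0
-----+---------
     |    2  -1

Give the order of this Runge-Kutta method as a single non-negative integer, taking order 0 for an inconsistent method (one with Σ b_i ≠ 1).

b = (2, -1)
c = (0, -1/2)
Σ b_i: 2·1 + (-1)·1 = 1 ✓
b·c: (-1)·(-1/2) = 1/2 ✓; 2 stages ⇒ order 2.

2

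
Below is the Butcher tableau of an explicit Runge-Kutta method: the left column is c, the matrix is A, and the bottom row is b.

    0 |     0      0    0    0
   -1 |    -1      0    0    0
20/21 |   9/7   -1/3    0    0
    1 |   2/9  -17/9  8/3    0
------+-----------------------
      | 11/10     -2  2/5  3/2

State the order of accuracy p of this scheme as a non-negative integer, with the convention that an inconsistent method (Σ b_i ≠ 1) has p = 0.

1

b = (11/10, -2, 2/5, 3/2)
c = (0, -1, 20/21, 1)
Ac = (0, 0, 1/3, 31/7)
Σ b_i: 11/10·1 + (-2)·1 + 2/5·1 + 3/2·1 = 1 ✓
b·c: (-2)·(-1) + 2/5·20/21 + 3/2·1 = 163/42 ≠ 1/2 ⇒ order 1.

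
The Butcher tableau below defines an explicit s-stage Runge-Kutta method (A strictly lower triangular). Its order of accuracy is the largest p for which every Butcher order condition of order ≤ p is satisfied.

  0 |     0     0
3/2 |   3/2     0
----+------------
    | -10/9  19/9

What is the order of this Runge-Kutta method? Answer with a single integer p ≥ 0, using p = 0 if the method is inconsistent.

b = (-10/9, 19/9)
c = (0, 3/2)
Σ b_i: (-10/9)·1 + 19/9·1 = 1 ✓
b·c: 19/9·3/2 = 19/6 ≠ 1/2 ⇒ order 1.

1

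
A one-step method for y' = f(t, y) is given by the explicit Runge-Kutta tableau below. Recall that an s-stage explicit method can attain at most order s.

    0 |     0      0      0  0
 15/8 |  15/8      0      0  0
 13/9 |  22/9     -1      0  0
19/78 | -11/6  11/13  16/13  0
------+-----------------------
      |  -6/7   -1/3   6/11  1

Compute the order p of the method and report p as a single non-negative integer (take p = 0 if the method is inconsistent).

b = (-6/7, -1/3, 6/11, 1)
c = (0, 15/8, 13/9, 19/78)
Ac = (0, 0, -15/8, 3149/936)
Σ b_i: (-6/7)·1 + (-1/3)·1 + 6/11·1 + 1·1 = 82/231 ≠ 1 ⇒ order 0.

0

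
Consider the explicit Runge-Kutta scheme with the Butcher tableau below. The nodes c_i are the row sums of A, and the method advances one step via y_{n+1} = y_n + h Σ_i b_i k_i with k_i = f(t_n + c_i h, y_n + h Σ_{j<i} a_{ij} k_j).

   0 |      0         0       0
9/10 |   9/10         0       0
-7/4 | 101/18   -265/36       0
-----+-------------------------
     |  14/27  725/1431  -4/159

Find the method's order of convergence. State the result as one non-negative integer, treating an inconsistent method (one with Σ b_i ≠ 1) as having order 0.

3

b = (14/27, 725/1431, -4/159)
c = (0, 9/10, -7/4)
Ac = (0, 0, -53/8)
Σ b_i: 14/27·1 + 725/1431·1 + (-4/159)·1 = 1 ✓
b·c: 725/1431·9/10 + (-4/159)·(-7/4) = 1/2 ✓
b·c²: 725/1431·81/100 + (-4/159)·49/16 = 1/3 ✓
b·Ac: (-4/159)·(-53/8) = 1/6 ✓; 3 stages ⇒ order 3.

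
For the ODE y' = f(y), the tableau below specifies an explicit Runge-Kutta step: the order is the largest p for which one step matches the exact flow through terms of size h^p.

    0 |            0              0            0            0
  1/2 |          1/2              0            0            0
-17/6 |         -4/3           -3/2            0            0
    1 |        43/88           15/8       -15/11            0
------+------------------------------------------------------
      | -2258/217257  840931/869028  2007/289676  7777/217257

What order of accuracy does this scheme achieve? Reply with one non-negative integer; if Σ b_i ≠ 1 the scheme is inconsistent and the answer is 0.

b = (-2258/217257, 840931/869028, 2007/289676, 7777/217257)
c = (0, 1/2, -17/6, 1)
Ac = (0, 0, -3/4, 845/176)
Σ b_i: (-2258/217257)·1 + 840931/869028·1 + 2007/289676·1 + 7777/217257·1 = 1 ✓
b·c: 840931/869028·1/2 + 2007/289676·(-17/6) + 7777/217257·1 = 1/2 ✓
b·c²: 840931/869028·1/4 + 2007/289676·289/36 + 7777/217257·1 = 1/3 ✓
b·Ac: 2007/289676·(-3/4) + 7777/217257·845/176 = 1/6 ✓
b·c³: 840931/869028·1/8 + 2007/289676·(-4913/216) + 7777/217257·1 = -1451/1738056 ≠ 1/4 ⇒ order 3.
b·(c∘Ac): 2007/289676·17/8 + 7777/217257·845/176 = 1297187/6952224 ≠ 1/8
b·Ac²: 2007/289676·(-3/8) + 7777/217257·(-11065/1056) = -984643/2607084 ≠ 1/12
b·A²c: 7777/217257·45/44 = 10605/289676 ≠ 1/24

3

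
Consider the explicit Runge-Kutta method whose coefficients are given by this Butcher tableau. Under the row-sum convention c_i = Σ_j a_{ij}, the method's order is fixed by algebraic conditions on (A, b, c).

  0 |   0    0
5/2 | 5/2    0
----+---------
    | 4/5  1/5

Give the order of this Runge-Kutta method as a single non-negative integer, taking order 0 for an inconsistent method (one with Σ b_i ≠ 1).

b = (4/5, 1/5)
c = (0, 5/2)
Σ b_i: 4/5·1 + 1/5·1 = 1 ✓
b·c: 1/5·5/2 = 1/2 ✓; 2 stages ⇒ order 2.

2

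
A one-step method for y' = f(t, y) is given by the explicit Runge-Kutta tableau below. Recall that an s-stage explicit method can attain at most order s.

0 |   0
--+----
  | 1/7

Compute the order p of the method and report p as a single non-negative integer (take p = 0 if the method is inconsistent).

0

b = (1/7)
c = (0)
Σ b_i: 1/7·1 = 1/7 ≠ 1 ⇒ order 0.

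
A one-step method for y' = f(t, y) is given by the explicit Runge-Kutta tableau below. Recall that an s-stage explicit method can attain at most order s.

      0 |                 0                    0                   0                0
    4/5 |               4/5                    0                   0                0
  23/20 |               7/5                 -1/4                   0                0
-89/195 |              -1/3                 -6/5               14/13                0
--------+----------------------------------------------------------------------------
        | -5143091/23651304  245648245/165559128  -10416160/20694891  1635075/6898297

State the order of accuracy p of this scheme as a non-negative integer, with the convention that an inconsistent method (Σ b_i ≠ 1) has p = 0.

3

b = (-5143091/23651304, 245648245/165559128, -10416160/20694891, 1635075/6898297)
c = (0, 4/5, 23/20, -89/195)
Ac = (0, 0, -1/5, 181/650)
Σ b_i: (-5143091/23651304)·1 + 245648245/165559128·1 + (-10416160/20694891)·1 + 1635075/6898297·1 = 1 ✓
b·c: 245648245/165559128·4/5 + (-10416160/20694891)·23/20 + 1635075/6898297·(-89/195) = 1/2 ✓
b·c²: 245648245/165559128·16/25 + (-10416160/20694891)·529/400 + 1635075/6898297·7921/38025 = 1/3 ✓
b·Ac: (-10416160/20694891)·(-1/5) + 1635075/6898297·181/650 = 1/6 ✓
b·c³: 245648245/165559128·64/125 + (-10416160/20694891)·12167/8000 + 1635075/6898297·(-704969/7414875) = -54465707/1921668450 ≠ 1/4 ⇒ order 3.
b·(c∘Ac): (-10416160/20694891)·(-23/100) + 1635075/6898297·(-16109/126750) = 506371/5912826 ≠ 1/8
b·Ac²: (-10416160/20694891)·(-4/25) + 1635075/6898297·8531/13000 = 27917401/118256520 ≠ 1/12
b·A²c: 1635075/6898297·(-14/65) = -50310/985471 ≠ 1/24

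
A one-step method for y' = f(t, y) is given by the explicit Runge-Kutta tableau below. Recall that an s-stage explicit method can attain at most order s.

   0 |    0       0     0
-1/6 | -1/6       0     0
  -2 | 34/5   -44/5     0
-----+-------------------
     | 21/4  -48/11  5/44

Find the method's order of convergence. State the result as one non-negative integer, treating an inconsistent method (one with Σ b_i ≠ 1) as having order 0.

3

b = (21/4, -48/11, 5/44)
c = (0, -1/6, -2)
Ac = (0, 0, 22/15)
Σ b_i: 21/4·1 + (-48/11)·1 + 5/44·1 = 1 ✓
b·c: (-48/11)·(-1/6) + 5/44·(-2) = 1/2 ✓
b·c²: (-48/11)·1/36 + 5/44·4 = 1/3 ✓
b·Ac: 5/44·22/15 = 1/6 ✓; 3 stages ⇒ order 3.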